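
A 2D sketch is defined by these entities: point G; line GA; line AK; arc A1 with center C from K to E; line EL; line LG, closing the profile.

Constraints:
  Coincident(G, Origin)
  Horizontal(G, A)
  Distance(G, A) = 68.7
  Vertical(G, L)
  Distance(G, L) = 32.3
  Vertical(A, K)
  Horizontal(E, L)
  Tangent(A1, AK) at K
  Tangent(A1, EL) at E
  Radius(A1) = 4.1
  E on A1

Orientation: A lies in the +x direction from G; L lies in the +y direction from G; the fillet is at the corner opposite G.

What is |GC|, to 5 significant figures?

70.487

G is at the origin; GA is horizontal with |GA| = 68.7 and A on the +x side, so A = (68.700, 0.0000). G and L share the same x with |GL| = 32.3 and L on the +y side, so L = (0.0000, 32.300). The virtual corner opposite G is at (68.700, 32.300). The tangent condition forces CK to be normal to AK and A1 meets EL tangentially, so CE is at right angles to EL, with radius 4.1, so the center C sits 4.1 in from both sides at C = (64.600, 28.200). Then |GC| = |C − G| = 70.487.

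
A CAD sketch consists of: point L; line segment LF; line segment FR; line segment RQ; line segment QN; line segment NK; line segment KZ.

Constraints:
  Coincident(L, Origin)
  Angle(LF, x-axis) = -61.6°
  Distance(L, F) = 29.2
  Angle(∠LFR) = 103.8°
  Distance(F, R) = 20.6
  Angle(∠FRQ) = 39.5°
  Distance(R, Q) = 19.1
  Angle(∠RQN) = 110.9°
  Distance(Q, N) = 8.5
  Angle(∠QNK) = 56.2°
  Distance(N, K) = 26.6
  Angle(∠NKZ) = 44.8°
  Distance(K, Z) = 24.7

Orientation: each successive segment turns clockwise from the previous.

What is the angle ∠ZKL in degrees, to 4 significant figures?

23.52°

L is at the origin; LF runs at -61.6° with length 29.2, so F = (13.89, -25.69). ∠LFR = 103.8° gives FR at -137.8° from the x-axis; with |FR| = 20.6, R = (-1.372, -39.52). ∠FRQ = 39.5° gives RQ at 81.70° from the x-axis; with |RQ| = 19.1, Q = (1.385, -20.62). ∠RQN = 110.9° gives QN at 12.60° from the x-axis; with |QN| = 8.5, N = (9.680, -18.77). ∠QNK = 56.2° gives NK at -111.2° from the x-axis; with |NK| = 26.6, K = (0.06093, -43.57). ∠NKZ = 44.8° gives KZ at 113.6° from the x-axis; with |KZ| = 24.7, Z = (-9.828, -20.93). Then cos ∠ZKL = KZ·KL / (|KZ||KL|), giving 23.52°.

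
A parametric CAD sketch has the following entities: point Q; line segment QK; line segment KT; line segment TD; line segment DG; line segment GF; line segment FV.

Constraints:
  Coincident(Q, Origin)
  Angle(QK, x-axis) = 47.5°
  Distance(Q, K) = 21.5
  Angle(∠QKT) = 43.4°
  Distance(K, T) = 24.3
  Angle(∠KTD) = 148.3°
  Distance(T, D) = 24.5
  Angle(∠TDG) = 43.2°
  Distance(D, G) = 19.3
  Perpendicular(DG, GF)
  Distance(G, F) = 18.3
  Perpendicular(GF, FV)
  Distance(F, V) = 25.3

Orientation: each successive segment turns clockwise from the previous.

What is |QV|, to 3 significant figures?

38.1

Q is at the origin; QK runs at 47.5° with length 21.5, so K = (14.5, 15.9). ∠QKT = 43.4° gives KT at -89.1° from the x-axis; with |KT| = 24.3, T = (14.9, -8.45). ∠KTD = 148.3° gives TD at -121° from the x-axis; with |TD| = 24.5, D = (2.36, -29.5). ∠TDG = 43.2° gives DG at 102° from the x-axis; with |DG| = 19.3, G = (-1.78, -10.6). DG ⟂ GF, so GF runs at 12.4°; with |GF| = 18.3, F = (16.1, -6.71). GF ⟂ FV, so FV runs at -77.6°; with |FV| = 25.3, V = (21.5, -31.4). Then |QV| = |V − Q| = 38.1.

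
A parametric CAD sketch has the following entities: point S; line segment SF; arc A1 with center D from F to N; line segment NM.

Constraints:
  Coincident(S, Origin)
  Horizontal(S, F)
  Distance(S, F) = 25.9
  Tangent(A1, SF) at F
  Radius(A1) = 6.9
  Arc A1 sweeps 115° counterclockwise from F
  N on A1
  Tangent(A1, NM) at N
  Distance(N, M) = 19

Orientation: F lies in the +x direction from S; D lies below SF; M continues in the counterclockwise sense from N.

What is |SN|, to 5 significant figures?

21.962

S is at the origin; SF is horizontal with |SF| = 25.9 and F on the +x side, so F = (25.900, 0.0000). The tangent condition forces DF to be normal to SF, so D = F + (0, -6.9) = (25.900, -6.9000). On A1, F sits at bearing 90° from D; a 115° counterclockwise sweep puts N at bearing 205°, so N = D + 6.9·(cos 205°, sin 205°) = (19.646, -9.8161). Then |SN| = |N − S| = 21.962.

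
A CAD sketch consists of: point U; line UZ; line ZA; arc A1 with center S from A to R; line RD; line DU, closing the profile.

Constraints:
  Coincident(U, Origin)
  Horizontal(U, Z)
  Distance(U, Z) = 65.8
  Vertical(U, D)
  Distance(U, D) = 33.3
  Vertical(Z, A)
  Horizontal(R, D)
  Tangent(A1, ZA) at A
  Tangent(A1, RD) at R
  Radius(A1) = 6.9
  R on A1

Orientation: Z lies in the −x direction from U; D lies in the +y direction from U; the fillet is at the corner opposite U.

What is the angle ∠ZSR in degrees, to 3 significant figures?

165°

U is at the origin; UZ is horizontal with |UZ| = 65.8 and Z on the −x side, so Z = (-65.8, 0.00). U and D share the same x with |UD| = 33.3 and D on the +y side, so D = (0.00, 33.3). The virtual corner opposite U is at (-65.8, 33.3). A1 meets ZA tangentially, so SA is at right angles to ZA and since A1 is tangent to RD there, SR ⟂ RD, with radius 6.9, so the center S sits 6.9 in from both sides at S = (-58.9, 26.4). That places the tangent points at A = (-65.8, 26.4) on ZA and R = (-58.9, 33.3) on RD. Then cos ∠ZSR = SZ·SR / (|SZ||SR|), giving 165°.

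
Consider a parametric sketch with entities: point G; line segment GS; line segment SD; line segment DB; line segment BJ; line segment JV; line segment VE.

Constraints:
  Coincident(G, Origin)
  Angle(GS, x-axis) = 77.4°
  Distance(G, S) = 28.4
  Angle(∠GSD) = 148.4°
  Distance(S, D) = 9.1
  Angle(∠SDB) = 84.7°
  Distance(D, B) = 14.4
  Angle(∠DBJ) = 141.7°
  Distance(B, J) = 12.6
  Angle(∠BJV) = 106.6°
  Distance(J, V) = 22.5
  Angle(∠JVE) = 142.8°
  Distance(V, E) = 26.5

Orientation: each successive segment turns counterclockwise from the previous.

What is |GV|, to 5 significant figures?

3.6122

∠DBJ = 141.7° gives BJ at -117.40° from the x-axis; with |BJ| = 12.6, J = (-15.690, 19.208). ∠BJV = 106.6° gives JV at -44.000° from the x-axis; with |JV| = 22.5, V = (0.49502, 3.5782). Then |GV| = |V − G| = 3.6122.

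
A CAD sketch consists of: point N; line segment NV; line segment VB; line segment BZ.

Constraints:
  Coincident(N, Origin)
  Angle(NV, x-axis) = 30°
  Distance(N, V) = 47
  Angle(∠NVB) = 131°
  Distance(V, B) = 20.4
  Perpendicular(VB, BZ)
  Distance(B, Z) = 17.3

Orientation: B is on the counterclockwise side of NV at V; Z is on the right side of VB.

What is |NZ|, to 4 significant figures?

73.55

N is at the origin; NV runs at 30.0° with length 47.0, so V = 47.0·(cos 30.0°, sin 30.0°) = (40.70, 23.50). ∠NVB = 131.0°, so VB runs at 30.0° + (180° − 131.0°) = 79.00° from the x-axis; with |VB| = 20.4, B = V + 20.4·(cos 79.00°, sin 79.00°) = (44.60, 43.53). The perpendicularity gives BZ at right angles to VB; with |BZ| = 17.3 on the right of VB, Z = B + 17.3·(0.9816, -0.1908) = (61.58, 40.22). Then |NZ| = |Z − N| = 73.55.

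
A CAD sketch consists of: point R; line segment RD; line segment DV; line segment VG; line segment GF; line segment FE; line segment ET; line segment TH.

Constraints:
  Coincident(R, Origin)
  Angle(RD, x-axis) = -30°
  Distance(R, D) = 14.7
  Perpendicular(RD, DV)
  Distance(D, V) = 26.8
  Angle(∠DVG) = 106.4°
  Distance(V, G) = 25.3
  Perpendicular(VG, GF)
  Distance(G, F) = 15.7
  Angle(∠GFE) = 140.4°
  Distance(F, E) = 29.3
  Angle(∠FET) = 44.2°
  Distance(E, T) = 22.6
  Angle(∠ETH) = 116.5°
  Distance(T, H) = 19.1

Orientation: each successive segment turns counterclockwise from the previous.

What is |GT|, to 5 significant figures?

25.842

R is at the origin; RD runs at -30.0° with length 14.7, so D = (12.731, -7.3500). The perpendicularity gives DV at right angles to RD, so DV runs at 60.000°; with |DV| = 26.8, V = (26.131, 15.859). ∠DVG = 106.4° gives VG at 133.60° from the x-axis; with |VG| = 25.3, G = (8.6832, 34.181). VG is perpendicular to GF, so GF runs at -136.40°; with |GF| = 15.7, F = (-2.6863, 23.354). ∠GFE = 140.4° gives FE at -96.800° from the x-axis; with |FE| = 29.3, E = (-6.1555, -5.7399). ∠FET = 44.2° gives ET at 39.000° from the x-axis; with |ET| = 22.6, T = (11.408, 8.4828). Then |GT| = |T − G| = 25.842.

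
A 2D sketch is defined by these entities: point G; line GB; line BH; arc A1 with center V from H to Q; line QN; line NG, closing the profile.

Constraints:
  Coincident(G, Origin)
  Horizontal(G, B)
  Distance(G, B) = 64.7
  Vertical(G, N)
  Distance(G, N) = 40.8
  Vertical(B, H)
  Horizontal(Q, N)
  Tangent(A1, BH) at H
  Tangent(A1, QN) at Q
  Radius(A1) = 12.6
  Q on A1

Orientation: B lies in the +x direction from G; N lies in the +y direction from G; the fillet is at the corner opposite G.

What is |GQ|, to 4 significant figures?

66.17

G is at the origin; G and B share the same y with |GB| = 64.7 and B on the +x side, so B = (64.70, 0.000). G and N share the same x with |GN| = 40.8 and N on the +y side, so N = (0.000, 40.80). The virtual corner opposite G is at (64.70, 40.80). A1 meets BH tangentially, so VH is at right angles to BH and since A1 is tangent to QN there, VQ ⟂ QN, with radius 12.6, so the center V sits 12.6 in from both sides at V = (52.10, 28.20). That places the tangent points at H = (64.70, 28.20) on BH and Q = (52.10, 40.80) on QN. Then |GQ| = |Q − G| = 66.17.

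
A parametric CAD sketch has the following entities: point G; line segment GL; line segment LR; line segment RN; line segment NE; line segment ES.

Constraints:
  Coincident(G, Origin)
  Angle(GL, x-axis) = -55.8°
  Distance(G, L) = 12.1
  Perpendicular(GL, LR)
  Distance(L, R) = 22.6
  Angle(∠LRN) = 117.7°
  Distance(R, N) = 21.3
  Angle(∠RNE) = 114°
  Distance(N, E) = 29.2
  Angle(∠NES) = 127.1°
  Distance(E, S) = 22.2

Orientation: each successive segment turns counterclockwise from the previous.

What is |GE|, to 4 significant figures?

32.99

G is at the origin; GL runs at -55.8° with length 12.1, so L = (6.801, -10.01). GL is perpendicular to LR, so LR runs at 34.20°; with |LR| = 22.6, R = (25.49, 2.695). ∠LRN = 117.7° gives RN at 96.50° from the x-axis; with |RN| = 21.3, N = (23.08, 23.86). ∠RNE = 114.0° gives NE at 162.5° from the x-axis; with |NE| = 29.2, E = (-4.767, 32.64). Then |GE| = |E − G| = 32.99.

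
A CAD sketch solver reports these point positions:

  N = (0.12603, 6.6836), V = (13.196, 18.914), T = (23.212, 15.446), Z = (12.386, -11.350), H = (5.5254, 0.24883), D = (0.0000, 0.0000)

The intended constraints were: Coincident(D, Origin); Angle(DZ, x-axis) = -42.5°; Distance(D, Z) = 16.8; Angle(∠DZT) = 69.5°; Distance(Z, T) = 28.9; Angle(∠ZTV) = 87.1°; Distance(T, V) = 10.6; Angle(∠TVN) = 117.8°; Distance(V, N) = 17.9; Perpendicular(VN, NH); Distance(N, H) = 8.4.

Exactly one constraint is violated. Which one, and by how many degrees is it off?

Perpendicular(VN, NH) — off by 3.10°.

D = (0.00, 0.00) ✓; DZ at -42.50° ✓; |DZ| = 16.80 ✓; ∠DZT = 69.50° ✓; |ZT| = 28.90 ✓; ∠ZTV = 87.10° ✓; |TV| = 10.60 ✓; ∠TVN = 117.8° ✓; |VN| = 17.90 ✓; ∠(VN, NH) = 86.90° ✗; |NH| = 8.400 ✓.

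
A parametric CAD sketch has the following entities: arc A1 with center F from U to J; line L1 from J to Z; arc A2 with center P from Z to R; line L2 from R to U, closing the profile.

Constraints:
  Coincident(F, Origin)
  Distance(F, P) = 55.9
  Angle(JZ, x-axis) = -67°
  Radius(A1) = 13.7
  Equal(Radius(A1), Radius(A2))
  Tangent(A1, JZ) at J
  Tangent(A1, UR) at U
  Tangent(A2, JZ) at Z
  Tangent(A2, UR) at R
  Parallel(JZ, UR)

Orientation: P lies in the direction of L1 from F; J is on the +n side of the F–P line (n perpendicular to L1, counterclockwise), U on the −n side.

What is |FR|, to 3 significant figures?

57.6

Tangency of A1 to both parallel lines with radius 13.7 puts J and U at F ± 13.7·n: J = (12.6, 5.35), U = (-12.6, -5.35). Equal radii place Z and R the same way about P: Z = P + 13.7·n = (34.5, -46.1), R = P − 13.7·n = (9.23, -56.8). Then |FR| = |R − F| = 57.6.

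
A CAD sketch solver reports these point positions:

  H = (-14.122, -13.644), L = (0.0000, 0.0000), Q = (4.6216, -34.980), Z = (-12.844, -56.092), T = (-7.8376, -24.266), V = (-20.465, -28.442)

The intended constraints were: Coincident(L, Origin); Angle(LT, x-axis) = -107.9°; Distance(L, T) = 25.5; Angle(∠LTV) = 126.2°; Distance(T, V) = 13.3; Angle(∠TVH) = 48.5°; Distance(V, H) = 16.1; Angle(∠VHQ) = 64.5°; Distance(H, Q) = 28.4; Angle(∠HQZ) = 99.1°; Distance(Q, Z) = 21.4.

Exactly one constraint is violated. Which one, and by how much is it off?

Distance(Q, Z) = 21.4 — off by 6.00.

L = (0.00, 0.00) ✓; LT at -107.9° ✓; |LT| = 25.50 ✓; ∠LTV = 126.2° ✓; |TV| = 13.30 ✓; ∠TVH = 48.50° ✓; |VH| = 16.10 ✓; ∠VHQ = 64.50° ✓; |HQ| = 28.40 ✓; ∠HQZ = 99.10° ✓; |QZ| = 27.40 ✗.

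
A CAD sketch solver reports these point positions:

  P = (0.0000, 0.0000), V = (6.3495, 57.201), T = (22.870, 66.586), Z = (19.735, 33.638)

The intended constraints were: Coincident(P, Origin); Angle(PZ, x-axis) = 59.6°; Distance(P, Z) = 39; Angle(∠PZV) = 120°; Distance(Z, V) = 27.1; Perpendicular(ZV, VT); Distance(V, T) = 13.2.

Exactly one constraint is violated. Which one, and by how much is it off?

Distance(V, T) = 13.2 — off by 5.80.

P = (0.00, 0.00) ✓; PZ at 59.60° ✓; |PZ| = 39.00 ✓; ∠PZV = 120.0° ✓; |ZV| = 27.10 ✓; ∠(ZV, VT) = 90.00° ✓; |VT| = 19.00 ✗.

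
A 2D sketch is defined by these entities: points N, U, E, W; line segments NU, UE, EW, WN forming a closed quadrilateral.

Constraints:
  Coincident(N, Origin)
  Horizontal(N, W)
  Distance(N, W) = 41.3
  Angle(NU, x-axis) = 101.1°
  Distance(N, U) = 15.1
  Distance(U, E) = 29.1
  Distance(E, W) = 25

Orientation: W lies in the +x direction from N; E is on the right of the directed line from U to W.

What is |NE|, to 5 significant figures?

18.233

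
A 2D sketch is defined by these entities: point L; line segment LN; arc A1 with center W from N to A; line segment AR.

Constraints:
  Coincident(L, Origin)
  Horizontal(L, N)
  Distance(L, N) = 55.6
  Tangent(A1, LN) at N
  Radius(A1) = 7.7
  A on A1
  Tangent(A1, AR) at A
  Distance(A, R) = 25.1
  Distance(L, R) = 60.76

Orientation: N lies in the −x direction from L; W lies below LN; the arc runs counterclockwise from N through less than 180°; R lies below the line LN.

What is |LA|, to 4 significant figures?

63.42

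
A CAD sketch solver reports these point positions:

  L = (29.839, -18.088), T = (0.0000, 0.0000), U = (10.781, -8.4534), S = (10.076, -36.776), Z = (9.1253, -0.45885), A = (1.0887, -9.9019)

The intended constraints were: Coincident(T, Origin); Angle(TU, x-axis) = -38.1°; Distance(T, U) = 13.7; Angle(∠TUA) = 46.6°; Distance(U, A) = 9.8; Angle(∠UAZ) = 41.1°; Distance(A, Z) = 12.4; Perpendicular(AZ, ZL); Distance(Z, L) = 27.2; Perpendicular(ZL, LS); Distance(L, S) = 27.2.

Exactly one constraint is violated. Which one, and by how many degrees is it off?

Perpendicular(ZL, LS) — off by 6.20°.

T = (0.00, 0.00) ✓; TU at -38.10° ✓; |TU| = 13.70 ✓; ∠TUA = 46.60° ✓; |UA| = 9.800 ✓; ∠UAZ = 41.10° ✓; |AZ| = 12.40 ✓; ∠(AZ, ZL) = 90.00° ✓; |ZL| = 27.20 ✓; ∠(ZL, LS) = 96.20° ✗; |LS| = 27.20 ✓.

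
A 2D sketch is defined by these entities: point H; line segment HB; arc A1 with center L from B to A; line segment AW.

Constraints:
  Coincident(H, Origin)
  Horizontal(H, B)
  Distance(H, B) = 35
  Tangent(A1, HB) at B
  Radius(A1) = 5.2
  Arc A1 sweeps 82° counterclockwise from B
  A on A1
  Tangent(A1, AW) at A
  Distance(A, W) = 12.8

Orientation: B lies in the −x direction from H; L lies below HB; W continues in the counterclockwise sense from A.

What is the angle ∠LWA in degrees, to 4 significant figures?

22.11°

On A1, B sits at bearing 90° from L; an 82° counterclockwise sweep puts A at bearing 172°, so A = L + 5.2·(cos 172°, sin 172°) = (-40.15, -4.476). The tangent condition forces LA to be normal to AW, so AW runs along (−sin 172°, cos 172°); with |AW| = 12.8, W = (-41.93, -17.15). Then cos ∠LWA = WL·WA / (|WL||WA|), giving 22.11°.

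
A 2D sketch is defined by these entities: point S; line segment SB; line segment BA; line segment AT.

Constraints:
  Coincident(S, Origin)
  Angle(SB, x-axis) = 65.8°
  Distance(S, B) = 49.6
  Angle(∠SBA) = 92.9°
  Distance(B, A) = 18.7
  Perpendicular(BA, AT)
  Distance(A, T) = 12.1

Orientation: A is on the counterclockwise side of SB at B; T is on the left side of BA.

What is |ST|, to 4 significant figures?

43.03

S is at the origin; SB runs at 65.8° with length 49.6, so B = 49.6·(cos 65.8°, sin 65.8°) = (20.33, 45.24). ∠SBA = 92.9°, so BA runs at 65.8° + (180° − 92.9°) = 152.9° from the x-axis; with |BA| = 18.7, A = B + 18.7·(cos 152.9°, sin 152.9°) = (3.685, 53.76). BA ⟂ AT; with |AT| = 12.1 on the left of BA, T = A + 12.1·(-0.4555, -0.8902) = (-1.827, 42.99). Then |ST| = |T − S| = 43.03.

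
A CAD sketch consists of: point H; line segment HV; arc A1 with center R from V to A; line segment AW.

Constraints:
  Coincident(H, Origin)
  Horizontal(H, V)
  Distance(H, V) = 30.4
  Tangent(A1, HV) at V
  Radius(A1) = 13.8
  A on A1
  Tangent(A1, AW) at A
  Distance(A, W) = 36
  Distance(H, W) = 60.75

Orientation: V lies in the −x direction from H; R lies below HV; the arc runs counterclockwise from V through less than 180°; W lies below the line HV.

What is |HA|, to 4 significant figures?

47.16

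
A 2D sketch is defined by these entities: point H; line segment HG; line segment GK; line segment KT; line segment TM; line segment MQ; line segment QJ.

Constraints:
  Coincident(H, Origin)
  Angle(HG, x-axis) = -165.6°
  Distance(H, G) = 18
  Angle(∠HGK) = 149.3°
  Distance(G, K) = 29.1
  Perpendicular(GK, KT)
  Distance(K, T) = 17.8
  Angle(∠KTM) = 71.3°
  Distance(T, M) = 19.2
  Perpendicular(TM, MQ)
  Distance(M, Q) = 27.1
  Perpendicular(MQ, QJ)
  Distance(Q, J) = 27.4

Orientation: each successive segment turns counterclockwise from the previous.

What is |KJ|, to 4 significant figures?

17.27

TM ⟂ MQ, so MQ runs at 153.8°; with |MQ| = 27.1, Q = (-41.21, -8.461). The perpendicularity gives QJ at right angles to MQ, so QJ runs at -116.2°; with |QJ| = 27.4, J = (-53.30, -33.05). Then |KJ| = |J − K| = 17.27.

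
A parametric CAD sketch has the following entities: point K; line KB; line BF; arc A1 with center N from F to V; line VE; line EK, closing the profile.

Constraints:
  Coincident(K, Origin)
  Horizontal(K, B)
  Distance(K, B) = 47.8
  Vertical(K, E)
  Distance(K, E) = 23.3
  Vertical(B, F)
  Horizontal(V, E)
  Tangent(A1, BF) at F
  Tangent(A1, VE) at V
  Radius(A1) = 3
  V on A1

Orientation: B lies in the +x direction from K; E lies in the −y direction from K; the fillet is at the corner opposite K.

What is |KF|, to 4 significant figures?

51.93

K is at the origin; KB is horizontal with |KB| = 47.8 and B on the +x side, so B = (47.80, 0.000). K and E share the same x with |KE| = 23.3 and E on the −y side, so E = (0.000, -23.30). The virtual corner opposite K is at (47.80, -23.30). A1 meets BF tangentially, so NF is at right angles to BF and A1 meets VE tangentially, so NV is at right angles to VE, with radius 3.0, so the center N sits 3.0 in from both sides at N = (44.80, -20.30). That places the tangent points at F = (47.80, -20.30) on BF and V = (44.80, -23.30) on VE. Then |KF| = |F − K| = 51.93.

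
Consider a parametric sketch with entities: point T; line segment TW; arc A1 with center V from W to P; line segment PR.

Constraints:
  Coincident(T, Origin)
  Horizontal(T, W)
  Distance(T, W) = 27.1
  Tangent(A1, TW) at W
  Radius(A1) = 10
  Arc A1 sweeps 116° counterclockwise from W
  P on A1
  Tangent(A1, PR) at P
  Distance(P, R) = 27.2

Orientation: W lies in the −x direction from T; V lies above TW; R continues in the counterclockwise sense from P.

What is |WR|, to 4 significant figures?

38.94

T is at the origin; TW is horizontal with |TW| = 27.1 and W on the −x side, so W = (-27.10, 0.000). A1 meets TW tangentially, so VW is at right angles to TW, so V = W + (0, 10) = (-27.10, 10.00). On A1, W sits at bearing -90° from V; a 116° counterclockwise sweep puts P at bearing 26°, so P = V + 10.0·(cos 26°, sin 26°) = (-18.11, 14.38). A1 meets PR tangentially, so VP is at right angles to PR, so PR runs along (−sin 26°, cos 26°); with |PR| = 27.2, R = (-30.04, 38.83). Then |WR| = |R − W| = 38.94.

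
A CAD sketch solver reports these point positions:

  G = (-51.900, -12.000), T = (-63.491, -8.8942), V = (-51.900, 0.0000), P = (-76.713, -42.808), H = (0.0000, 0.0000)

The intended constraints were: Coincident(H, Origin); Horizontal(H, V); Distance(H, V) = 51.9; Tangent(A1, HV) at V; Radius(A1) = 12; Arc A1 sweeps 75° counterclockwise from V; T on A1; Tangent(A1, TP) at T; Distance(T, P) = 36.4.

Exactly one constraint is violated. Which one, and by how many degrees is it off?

Tangent(A1, TP) at T — off by 6.30°.

H = (0.00, 0.00) ✓; H.y = 0.00, V.y = 0.00 ✓; |HV| = 51.90 ✓; ∠(GV, VH) = 90.00° ✓; |GV| = 12.00 ✓; bearing(G→T) − bearing(G→V) = 75.00° ✓; |GT| = 12.00 ✓; ∠(GT, TP) = 96.30° ✗; |TP| = 36.40 ✓.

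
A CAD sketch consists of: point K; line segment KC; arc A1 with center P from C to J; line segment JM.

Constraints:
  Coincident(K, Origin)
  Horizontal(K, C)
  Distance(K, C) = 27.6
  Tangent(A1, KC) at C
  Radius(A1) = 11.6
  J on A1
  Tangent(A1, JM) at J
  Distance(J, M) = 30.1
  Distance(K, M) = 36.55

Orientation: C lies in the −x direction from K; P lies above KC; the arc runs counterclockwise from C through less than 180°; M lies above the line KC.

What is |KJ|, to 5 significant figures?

18.364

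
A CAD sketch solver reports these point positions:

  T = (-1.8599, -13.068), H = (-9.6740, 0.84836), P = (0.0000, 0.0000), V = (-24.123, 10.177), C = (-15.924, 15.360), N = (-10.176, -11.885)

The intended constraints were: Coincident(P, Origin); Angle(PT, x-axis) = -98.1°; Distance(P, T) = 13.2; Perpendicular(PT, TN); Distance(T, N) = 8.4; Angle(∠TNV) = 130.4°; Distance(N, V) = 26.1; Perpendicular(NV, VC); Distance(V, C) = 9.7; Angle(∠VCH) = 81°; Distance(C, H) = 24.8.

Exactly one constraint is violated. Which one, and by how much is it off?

Distance(C, H) = 24.8 — off by 9.00.

P = (0.00, 0.00) ✓; PT at -98.10° ✓; |PT| = 13.20 ✓; ∠(PT, TN) = 90.00° ✓; |TN| = 8.400 ✓; ∠TNV = 130.4° ✓; |NV| = 26.10 ✓; ∠(NV, VC) = 90.00° ✓; |VC| = 9.700 ✓; ∠VCH = 81.00° ✓; |CH| = 15.80 ✗.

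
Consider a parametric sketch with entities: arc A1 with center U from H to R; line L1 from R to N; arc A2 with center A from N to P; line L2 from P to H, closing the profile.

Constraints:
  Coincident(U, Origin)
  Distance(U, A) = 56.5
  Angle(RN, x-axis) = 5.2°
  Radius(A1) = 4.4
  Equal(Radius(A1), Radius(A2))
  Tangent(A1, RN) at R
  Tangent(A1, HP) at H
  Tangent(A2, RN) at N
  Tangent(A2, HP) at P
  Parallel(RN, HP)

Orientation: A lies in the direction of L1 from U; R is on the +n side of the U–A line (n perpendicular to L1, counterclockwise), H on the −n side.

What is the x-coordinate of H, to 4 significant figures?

0.3988

The slot axis is L1's direction at 5.2°, so u = (cos 5.2°, sin 5.2°) = (0.9959, 0.09063) and n = (−sin 5.2°, cos 5.2°) = (-0.09063, 0.9959). U is at the origin and A lies 56.5 along u from U, so A = 56.5·u = (56.27, 5.121). Tangency of A1 to both parallel lines with radius 4.4 puts R and H at U ± 4.4·n: R = (-0.3988, 4.382), H = (0.3988, -4.382). So H.x = 0.3988.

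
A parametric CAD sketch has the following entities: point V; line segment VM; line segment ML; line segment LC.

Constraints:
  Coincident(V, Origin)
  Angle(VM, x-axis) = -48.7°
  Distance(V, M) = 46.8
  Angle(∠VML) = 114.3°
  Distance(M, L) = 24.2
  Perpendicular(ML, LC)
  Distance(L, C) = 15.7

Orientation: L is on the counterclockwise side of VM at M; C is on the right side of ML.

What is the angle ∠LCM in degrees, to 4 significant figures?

57.03°

∠VML = 114.3°, so ML runs at -48.7° + (180° − 114.3°) = 17.00° from the x-axis; with |ML| = 24.2, L = M + 24.2·(cos 17.00°, sin 17.00°) = (54.03, -28.08). The perpendicularity gives LC at right angles to ML; with |LC| = 15.7 on the right of ML, C = L + 15.7·(0.2924, -0.9563) = (58.62, -43.10). Then cos ∠LCM = CL·CM / (|CL||CM|), giving 57.03°.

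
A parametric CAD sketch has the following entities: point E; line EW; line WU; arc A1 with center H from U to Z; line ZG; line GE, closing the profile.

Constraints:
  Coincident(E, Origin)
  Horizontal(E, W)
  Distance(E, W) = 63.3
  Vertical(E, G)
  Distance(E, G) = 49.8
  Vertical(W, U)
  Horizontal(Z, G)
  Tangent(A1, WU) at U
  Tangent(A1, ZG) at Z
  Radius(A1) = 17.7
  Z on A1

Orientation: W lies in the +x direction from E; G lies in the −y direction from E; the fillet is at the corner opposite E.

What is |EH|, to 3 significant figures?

55.8

E is at the origin; EW is horizontal with |EW| = 63.3 and W on the +x side, so W = (63.3, 0.00). E and G share the same x with |EG| = 49.8 and G on the −y side, so G = (0.00, -49.8). The virtual corner opposite E is at (63.3, -49.8). Since A1 is tangent to WU there, HU ⟂ WU and A1 meets ZG tangentially, so HZ is at right angles to ZG, with radius 17.7, so the center H sits 17.7 in from both sides at H = (45.6, -32.1). Then |EH| = |H − E| = 55.8.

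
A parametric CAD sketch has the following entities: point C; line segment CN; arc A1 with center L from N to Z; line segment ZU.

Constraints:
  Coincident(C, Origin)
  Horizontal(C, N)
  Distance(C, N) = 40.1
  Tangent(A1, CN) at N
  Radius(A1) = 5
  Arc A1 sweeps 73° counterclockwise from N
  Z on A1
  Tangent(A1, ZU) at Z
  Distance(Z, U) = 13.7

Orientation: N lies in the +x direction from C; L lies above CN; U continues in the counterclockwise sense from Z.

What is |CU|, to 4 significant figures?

51.64

C is at the origin; CN is horizontal with |CN| = 40.1 and N on the +x side, so N = (40.10, 0.000). The tangent condition forces LN to be normal to CN, so L = N + (0, 5) = (40.10, 5.000). On A1, N sits at bearing -90° from L; a 73° counterclockwise sweep puts Z at bearing -17°, so Z = L + 5.0·(cos -17°, sin -17°) = (44.88, 3.538). Tangency of A1 to ZU means the radius LZ is perpendicular to ZU, so ZU runs along (−sin -17°, cos -17°); with |ZU| = 13.7, U = (48.89, 16.64). Then |CU| = |U − C| = 51.64.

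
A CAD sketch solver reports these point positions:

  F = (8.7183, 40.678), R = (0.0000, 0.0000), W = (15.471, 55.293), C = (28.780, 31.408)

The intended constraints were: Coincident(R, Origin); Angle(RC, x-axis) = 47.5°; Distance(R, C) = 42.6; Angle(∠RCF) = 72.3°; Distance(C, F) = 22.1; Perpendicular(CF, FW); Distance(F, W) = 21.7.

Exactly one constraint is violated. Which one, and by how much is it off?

Distance(F, W) = 21.7 — off by 5.60.

R = (0.00, 0.00) ✓; RC at 47.50° ✓; |RC| = 42.60 ✓; ∠RCF = 72.30° ✓; |CF| = 22.10 ✓; ∠(CF, FW) = 90.00° ✓; |FW| = 16.10 ✗.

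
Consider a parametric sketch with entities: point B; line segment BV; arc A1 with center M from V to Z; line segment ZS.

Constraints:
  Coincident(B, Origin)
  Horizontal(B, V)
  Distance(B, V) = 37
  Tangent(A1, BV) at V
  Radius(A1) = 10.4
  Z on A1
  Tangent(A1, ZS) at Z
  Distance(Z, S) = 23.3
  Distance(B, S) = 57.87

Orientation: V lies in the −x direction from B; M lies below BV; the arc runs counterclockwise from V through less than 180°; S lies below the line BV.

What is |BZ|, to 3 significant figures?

48.6

Checks: |MZ| = 10.40 ✓; ∠(MZ, ZS) = 90.00° ✓; |ZS| = 23.30 ✓; |BS| = 57.87 ✓.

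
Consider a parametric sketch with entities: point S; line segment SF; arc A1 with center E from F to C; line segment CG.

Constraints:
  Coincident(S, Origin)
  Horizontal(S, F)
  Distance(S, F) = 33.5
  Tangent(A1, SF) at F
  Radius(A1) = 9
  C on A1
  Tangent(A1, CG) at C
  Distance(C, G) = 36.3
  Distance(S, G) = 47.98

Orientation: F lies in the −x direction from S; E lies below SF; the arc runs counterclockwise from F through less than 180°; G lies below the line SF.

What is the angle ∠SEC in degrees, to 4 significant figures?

159.4°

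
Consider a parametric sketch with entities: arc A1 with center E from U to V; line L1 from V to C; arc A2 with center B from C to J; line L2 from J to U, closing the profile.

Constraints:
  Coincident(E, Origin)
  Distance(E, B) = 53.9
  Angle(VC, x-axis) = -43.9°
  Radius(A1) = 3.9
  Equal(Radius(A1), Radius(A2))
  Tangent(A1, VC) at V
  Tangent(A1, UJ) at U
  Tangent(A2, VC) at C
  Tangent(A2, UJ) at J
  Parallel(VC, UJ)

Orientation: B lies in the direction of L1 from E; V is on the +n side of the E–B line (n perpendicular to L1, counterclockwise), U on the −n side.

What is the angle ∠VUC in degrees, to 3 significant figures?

81.8°

The slot axis is L1's direction at -43.9°, so u = (cos -43.9°, sin -43.9°) = (0.721, -0.693) and n = (−sin -43.9°, cos -43.9°) = (0.693, 0.721). E is at the origin and B lies 53.9 along u from E, so B = 53.9·u = (38.8, -37.4). Tangency of A1 to both parallel lines with radius 3.9 puts V and U at E ± 3.9·n: V = (2.70, 2.81), U = (-2.70, -2.81). Equal radii place C and J the same way about B: C = B + 3.9·n = (41.5, -34.6), J = B − 3.9·n = (36.1, -40.2). Then cos ∠VUC = UV·UC / (|UV||UC|), giving 81.8°.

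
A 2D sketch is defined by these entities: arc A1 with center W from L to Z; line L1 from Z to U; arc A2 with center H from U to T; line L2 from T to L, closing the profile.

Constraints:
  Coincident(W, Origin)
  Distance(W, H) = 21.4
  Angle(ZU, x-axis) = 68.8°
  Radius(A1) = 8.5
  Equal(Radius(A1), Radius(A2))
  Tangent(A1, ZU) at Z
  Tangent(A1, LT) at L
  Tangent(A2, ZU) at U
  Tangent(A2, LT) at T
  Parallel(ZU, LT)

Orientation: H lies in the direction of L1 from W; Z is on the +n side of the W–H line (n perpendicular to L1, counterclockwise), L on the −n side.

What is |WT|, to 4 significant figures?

23.03

Tangency of A1 to both parallel lines with radius 8.5 puts Z and L at W ± 8.5·n: Z = (-7.925, 3.074), L = (7.925, -3.074). Equal radii place U and T the same way about H: U = H + 8.5·n = (-0.1860, 23.03), T = H − 8.5·n = (15.66, 16.88). Then |WT| = |T − W| = 23.03.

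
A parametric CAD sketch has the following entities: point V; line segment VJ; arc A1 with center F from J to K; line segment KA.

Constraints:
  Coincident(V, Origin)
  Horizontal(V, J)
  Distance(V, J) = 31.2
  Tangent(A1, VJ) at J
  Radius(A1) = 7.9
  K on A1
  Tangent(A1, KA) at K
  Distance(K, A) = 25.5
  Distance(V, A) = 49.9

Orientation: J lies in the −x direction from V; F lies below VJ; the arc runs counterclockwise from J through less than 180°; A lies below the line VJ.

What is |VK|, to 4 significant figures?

40.02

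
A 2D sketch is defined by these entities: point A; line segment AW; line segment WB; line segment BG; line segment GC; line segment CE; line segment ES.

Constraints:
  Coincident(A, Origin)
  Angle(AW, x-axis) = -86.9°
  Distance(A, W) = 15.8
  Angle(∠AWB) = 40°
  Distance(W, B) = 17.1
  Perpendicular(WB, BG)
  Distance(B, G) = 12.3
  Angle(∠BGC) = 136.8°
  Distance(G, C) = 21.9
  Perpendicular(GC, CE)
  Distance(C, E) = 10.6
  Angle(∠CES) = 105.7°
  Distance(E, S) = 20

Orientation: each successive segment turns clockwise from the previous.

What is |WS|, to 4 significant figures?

4.874

A is at the origin; AW runs at -86.9° with length 15.8, so W = (0.8544, -15.78). ∠AWB = 40.0° gives WB at 133.1° from the x-axis; with |WB| = 17.1, B = (-10.83, -3.291). WB is perpendicular to BG, so BG runs at 43.10°; with |BG| = 12.3, G = (-1.849, 5.113). ∠BGC = 136.8° gives GC at -0.1000° from the x-axis; with |GC| = 21.9, C = (20.05, 5.075). GC is perpendicular to CE, so CE runs at -90.10°; with |CE| = 10.6, E = (20.03, -5.525). ∠CES = 105.7° gives ES at -164.4° from the x-axis; with |ES| = 20.0, S = (0.7697, -10.90). Then |WS| = |S − W| = 4.874.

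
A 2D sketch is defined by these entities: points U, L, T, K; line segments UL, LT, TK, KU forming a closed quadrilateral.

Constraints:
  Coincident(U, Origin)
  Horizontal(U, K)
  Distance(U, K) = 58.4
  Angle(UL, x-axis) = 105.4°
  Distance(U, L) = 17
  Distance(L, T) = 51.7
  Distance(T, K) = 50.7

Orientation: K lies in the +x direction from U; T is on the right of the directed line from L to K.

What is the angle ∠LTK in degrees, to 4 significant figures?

78.82°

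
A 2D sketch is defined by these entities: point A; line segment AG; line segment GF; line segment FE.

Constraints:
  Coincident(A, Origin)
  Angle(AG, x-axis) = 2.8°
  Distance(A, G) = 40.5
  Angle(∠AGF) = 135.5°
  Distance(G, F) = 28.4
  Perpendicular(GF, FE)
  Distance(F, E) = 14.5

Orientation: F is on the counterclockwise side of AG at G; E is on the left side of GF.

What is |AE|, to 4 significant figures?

58.95

∠AGF = 135.5°, so GF runs at 2.8° + (180° − 135.5°) = 47.30° from the x-axis; with |GF| = 28.4, F = G + 28.4·(cos 47.30°, sin 47.30°) = (59.71, 22.85). GF is perpendicular to FE; with |FE| = 14.5 on the left of GF, E = F + 14.5·(-0.7349, 0.6782) = (49.06, 32.68). Then |AE| = |E − A| = 58.95.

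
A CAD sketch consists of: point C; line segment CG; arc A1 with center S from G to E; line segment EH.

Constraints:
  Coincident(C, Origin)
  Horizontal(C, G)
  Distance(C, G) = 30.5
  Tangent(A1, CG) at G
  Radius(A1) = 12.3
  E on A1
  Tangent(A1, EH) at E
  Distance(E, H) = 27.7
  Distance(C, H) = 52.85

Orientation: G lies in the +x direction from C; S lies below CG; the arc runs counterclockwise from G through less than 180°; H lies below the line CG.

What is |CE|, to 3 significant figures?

26.2

C is at the origin; C and G share the same y with |CG| = 30.5 and G on the +x side, so G = (30.5, 0.00). The tangent condition forces SG to be normal to CG, so S = G + (0, -12.3) = (30.5, -12.3). Since SE ⟂ EH (tangency), |SH| = √(12.3² + 27.7²) = 30.3 regardless of where E sits on A1. So H lies on both circle(C, 52.85) and circle(S, 30.3); the below-CG intersection is H = (31.3, -42.6). E is the foot of the tangent from H: E = (19.4, -17.6).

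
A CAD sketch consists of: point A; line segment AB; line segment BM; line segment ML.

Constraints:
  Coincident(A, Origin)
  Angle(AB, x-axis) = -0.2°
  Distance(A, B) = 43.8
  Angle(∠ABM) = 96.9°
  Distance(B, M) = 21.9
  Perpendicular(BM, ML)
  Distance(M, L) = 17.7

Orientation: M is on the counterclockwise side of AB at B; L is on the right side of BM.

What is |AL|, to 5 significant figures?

66.941

A is at the origin; AB runs at -0.2° with length 43.8, so B = 43.8·(cos -0.2°, sin -0.2°) = (43.800, -0.15289). ∠ABM = 96.9°, so BM runs at -0.2° + (180° − 96.9°) = 82.900° from the x-axis; with |BM| = 21.9, M = B + 21.9·(cos 82.900°, sin 82.900°) = (46.507, 21.579). The perpendicularity gives ML at right angles to BM; with |ML| = 17.7 on the right of BM, L = M + 17.7·(0.99233, -0.12360) = (64.071, 19.391). Then |AL| = |L − A| = 66.941.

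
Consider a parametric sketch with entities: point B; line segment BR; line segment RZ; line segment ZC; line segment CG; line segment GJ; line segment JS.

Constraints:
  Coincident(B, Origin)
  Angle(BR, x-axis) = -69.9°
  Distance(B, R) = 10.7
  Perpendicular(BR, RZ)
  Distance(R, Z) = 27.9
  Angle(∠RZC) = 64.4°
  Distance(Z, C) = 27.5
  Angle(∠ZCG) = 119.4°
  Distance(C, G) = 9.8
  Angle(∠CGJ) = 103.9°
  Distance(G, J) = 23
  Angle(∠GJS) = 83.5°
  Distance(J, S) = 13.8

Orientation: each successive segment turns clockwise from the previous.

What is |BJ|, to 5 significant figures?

7.2009

B is at the origin; BR runs at -69.9° with length 10.7, so R = (3.6772, -10.048). The perpendicularity gives RZ at right angles to BR, so RZ runs at -159.90°; with |RZ| = 27.9, Z = (-22.524, -19.636). ∠RZC = 64.4° gives ZC at 84.500° from the x-axis; with |ZC| = 27.5, C = (-19.888, 7.7370). ∠ZCG = 119.4° gives CG at 23.900° from the x-axis; with |CG| = 9.8, G = (-10.928, 11.707). ∠CGJ = 103.9° gives GJ at -52.200° from the x-axis; with |GJ| = 23.0, J = (3.1687, -6.4662). Then |BJ| = |J − B| = 7.2009.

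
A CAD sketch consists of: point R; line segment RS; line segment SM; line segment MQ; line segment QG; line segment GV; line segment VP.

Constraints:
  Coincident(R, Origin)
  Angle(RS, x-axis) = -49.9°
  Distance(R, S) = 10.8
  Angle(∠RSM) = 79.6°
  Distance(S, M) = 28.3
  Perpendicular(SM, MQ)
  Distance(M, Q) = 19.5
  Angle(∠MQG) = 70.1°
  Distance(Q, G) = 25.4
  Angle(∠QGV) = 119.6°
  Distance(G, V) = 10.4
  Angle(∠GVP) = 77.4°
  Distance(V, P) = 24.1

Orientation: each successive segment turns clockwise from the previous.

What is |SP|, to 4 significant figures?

26.80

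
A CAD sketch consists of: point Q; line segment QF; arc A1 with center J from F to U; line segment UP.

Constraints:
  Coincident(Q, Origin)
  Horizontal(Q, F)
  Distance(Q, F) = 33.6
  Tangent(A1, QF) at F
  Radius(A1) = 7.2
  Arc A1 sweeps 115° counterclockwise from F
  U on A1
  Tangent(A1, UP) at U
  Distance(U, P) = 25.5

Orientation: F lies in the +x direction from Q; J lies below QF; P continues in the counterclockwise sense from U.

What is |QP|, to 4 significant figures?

50.45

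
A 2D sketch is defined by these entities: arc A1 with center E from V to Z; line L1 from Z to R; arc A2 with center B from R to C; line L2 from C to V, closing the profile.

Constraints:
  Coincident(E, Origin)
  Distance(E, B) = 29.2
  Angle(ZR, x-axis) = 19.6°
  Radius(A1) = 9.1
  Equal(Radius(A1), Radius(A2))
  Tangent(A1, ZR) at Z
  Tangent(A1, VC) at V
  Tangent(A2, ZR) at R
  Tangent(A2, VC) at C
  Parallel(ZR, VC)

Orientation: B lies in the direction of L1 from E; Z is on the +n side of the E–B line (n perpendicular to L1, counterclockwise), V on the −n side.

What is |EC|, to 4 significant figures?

30.59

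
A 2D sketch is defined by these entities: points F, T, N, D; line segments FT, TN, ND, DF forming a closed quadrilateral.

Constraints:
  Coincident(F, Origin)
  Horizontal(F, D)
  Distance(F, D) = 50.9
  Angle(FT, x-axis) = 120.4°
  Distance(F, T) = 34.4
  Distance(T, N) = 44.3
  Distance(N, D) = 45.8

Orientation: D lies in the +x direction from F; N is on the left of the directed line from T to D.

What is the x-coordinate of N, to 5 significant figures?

26.014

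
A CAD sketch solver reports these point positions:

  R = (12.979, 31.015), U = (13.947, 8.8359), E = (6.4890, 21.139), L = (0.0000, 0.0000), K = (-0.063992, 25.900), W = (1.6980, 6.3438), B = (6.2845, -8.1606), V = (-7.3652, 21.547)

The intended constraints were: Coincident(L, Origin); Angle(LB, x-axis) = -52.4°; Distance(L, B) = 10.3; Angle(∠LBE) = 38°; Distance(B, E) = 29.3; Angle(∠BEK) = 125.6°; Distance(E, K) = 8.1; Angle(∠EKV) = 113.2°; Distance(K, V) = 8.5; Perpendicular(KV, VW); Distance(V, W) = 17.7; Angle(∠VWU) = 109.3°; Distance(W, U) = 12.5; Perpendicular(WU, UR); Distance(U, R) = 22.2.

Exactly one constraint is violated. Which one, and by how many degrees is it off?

Perpendicular(WU, UR) — off by 9.00°.

L = (0.00, 0.00) ✓; LB at -52.40° ✓; |LB| = 10.30 ✓; ∠LBE = 38.00° ✓; |BE| = 29.30 ✓; ∠BEK = 125.6° ✓; |EK| = 8.100 ✓; ∠EKV = 113.2° ✓; |KV| = 8.500 ✓; ∠(KV, VW) = 90.00° ✓; |VW| = 17.70 ✓; ∠VWU = 109.3° ✓; |WU| = 12.50 ✓; ∠(WU, UR) = 81.00° ✗; |UR| = 22.20 ✓.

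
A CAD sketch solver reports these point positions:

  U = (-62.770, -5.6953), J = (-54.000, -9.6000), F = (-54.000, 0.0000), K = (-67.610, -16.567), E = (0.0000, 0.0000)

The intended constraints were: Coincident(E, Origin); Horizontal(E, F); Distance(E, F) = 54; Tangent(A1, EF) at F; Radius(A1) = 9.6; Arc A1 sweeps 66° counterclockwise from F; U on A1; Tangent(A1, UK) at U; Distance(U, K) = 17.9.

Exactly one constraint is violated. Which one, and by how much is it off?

Distance(U, K) = 17.9 — off by 6.00.

E = (0.00, 0.00) ✓; E.y = 0.00, F.y = 0.00 ✓; |EF| = 54.00 ✓; ∠(JF, FE) = 90.00° ✓; |JF| = 9.600 ✓; bearing(J→U) − bearing(J→F) = 66.00° ✓; |JU| = 9.600 ✓; ∠(JU, UK) = 90.00° ✓; |UK| = 11.90 ✗.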